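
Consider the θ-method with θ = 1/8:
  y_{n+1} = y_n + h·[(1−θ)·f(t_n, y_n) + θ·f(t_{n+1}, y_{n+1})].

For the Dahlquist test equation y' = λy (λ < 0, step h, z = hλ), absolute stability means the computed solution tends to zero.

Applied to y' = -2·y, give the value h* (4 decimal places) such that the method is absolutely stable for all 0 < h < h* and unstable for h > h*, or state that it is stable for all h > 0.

(-2.6667,0); λ=-2 ⇒ h* = (8/3)/2 = 1.3333.

Set f=λy, z=hλ:
  y_{n+1} = y_n + z·[7/8·y_n + 1/8·y_{n+1}] ⇒ (1 − 1/8z)y_{n+1} = (1 + 7/8z)y_n
  so R(z) = (1 + 7/8z)/(1 − 1/8z).

Need |R(x)|<1, x<0.
x=-0.51: |R|=0.5206
R=−1: 1+7/8x = −1+1/8x ⇒ -3/4x=2 ⇒ x=2/(-3/4)=-2.6667
Confirm numerically:
  x=-2.503: |R|=0.90650 <1
  x=-2.495: |R|=0.90186 <1
  x=-1.895: |R|=0.53209 <1
  x=-1.695: |R|=0.39866 <1
  x=-3.211: |R|=1.29132 >1
  x=-3.135: |R|=1.25236 >1
  x=-2.890: |R|=1.12305 >1
So |R|<1 on (-2.6667, 0).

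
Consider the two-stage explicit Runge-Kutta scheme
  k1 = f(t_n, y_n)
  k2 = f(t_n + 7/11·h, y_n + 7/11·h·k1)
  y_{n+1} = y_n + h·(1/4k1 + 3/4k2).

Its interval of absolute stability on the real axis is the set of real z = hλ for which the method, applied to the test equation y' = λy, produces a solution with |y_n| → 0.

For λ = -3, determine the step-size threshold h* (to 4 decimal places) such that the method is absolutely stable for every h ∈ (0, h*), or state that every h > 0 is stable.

(-2.0952,0); λ=-3 ⇒ h* = (44/21)/3 = 0.6984.

Set f=λy, z=hλ:
  k1=λy_n ⇒ h·k1=z·y_n;  k2=λ(1+7/11z)y_n ⇒ h·k2=z(1+7/11z)y_n
  y_{n+1}/y_n = 1 + 1/4z + 3/4z(1+7/11z) = 1 + z + 21/44z²
  R(z) = 1 + z + 21/44z².

Solve |R(x)|<1 on ℝ⁻.
x=-0.8: |R|=0.5055
R=1: x+21/44x²=0 ⇒ x=−44/21=-2.0952; min R=1−1/(4·21/44)=0.4762>−1
Confirm numerically:
  x=-1.663: |R|=0.65693 <1
  x=-1.291: |R|=0.50446 <1
  x=-0.870: |R|=0.49125 <1
  x=-2.422: |R|=1.37772 >1
  x=-2.399: |R|=1.34780 >1
  x=-2.219: |R|=1.13107 >1
Stable set (-2.0952, 0).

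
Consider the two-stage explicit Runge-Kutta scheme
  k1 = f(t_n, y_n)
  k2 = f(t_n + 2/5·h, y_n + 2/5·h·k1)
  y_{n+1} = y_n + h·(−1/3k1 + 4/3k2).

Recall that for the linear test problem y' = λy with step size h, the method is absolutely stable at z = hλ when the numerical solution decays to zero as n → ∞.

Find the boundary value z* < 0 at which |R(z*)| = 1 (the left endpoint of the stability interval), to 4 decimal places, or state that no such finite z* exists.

left endpoint -1.8750.

Test eqn y'=λy, z=hλ:
  k1=λy_n ⇒ h·k1=z·y_n;  k2=λ(1+2/5z)y_n ⇒ h·k2=z(1+2/5z)y_n
  y_{n+1}/y_n = 1 − 1/3z + 4/3z(1+2/5z) = 1 + z + 8/15z²
  R(z) = 1 + z + 8/15z².

Find x<0 with |R(x)|<1.
x=-1.3: |R|=0.6013
R=1: x+8/15x²=0 ⇒ x=−15/8=-1.8750; min R=1−1/(4·8/15)=0.5312>−1
Confirm numerically:
  x=-1.668: |R|=0.81585 <1
  x=-1.492: |R|=0.69523 <1
  x=-1.402: |R|=0.64632 <1
  x=-0.854: |R|=0.53497 <1
  x=-2.316: |R|=1.54472 >1
  x=-1.930: |R|=1.05661 >1
Interval (-1.8750, 0).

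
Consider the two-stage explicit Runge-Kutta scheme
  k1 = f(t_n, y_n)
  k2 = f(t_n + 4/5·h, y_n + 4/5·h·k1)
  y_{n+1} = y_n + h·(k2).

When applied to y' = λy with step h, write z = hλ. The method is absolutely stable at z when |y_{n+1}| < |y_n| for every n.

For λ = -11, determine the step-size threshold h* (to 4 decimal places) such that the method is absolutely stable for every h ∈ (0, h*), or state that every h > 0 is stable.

(-1.2500,0); λ=-11 ⇒ h* = (5/4)/11 = 0.1136.

Test eqn y'=λy, z=hλ:
  k1=λy_n ⇒ h·k1=z·y_n;  k2=λ(1+4/5z)y_n ⇒ h·k2=z(1+4/5z)y_n
  y_{n+1}/y_n = 1 + z(1+4/5z) = 1 + z + 4/5z²
  so R(z) = 1 + z + 4/5z².

Find x<0 with |R(x)|<1.
x=-1.76: |R|=1.7181
R=1: x+4/5x²=0 ⇒ x=−5/4=-1.2500; min R=1−1/(4·4/5)=0.6875>−1
Confirm numerically:
  x=-1.036: |R|=0.82264 <1
  x=-0.583: |R|=0.68891 <1
  x=-0.566: |R|=0.69028 <1
  x=-0.508: |R|=0.69845 <1
  x=-1.845: |R|=1.87822 >1
  x=-1.489: |R|=1.28470 >1
  x=-1.481: |R|=1.27369 >1
Stable set (-1.2500, 0).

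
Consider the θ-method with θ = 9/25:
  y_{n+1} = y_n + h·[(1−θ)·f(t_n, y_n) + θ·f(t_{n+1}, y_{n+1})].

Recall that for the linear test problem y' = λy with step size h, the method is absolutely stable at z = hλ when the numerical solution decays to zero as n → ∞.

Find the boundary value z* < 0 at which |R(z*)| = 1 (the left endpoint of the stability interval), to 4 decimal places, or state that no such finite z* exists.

left endpoint -7.1429.

Set f=λy, z=hλ:
  y_{n+1} = y_n + z·[16/25·y_n + 9/25·y_{n+1}] ⇒ (1 − 9/25z)y_{n+1} = (1 + 16/25z)y_n
  R(z) = (1 + 16/25z)/(1 − 9/25z).

Find x<0 with |R(x)|<1.
x=-1.2: |R|=0.1620
R=−1: 1+16/25x = −1+9/25x ⇒ -7/25x=2 ⇒ x=2/(-7/25)=-7.1429
Confirm numerically:
  x=-4.766: |R|=0.75494 <1
  x=-4.742: |R|=0.75168 <1
  x=-4.569: |R|=0.72751 <1
  x=-3.100: |R|=0.46503 <1
  x=-7.585: |R|=1.03319 >1
  x=-7.469: |R|=1.02476 >1
Interval (-7.1429, 0).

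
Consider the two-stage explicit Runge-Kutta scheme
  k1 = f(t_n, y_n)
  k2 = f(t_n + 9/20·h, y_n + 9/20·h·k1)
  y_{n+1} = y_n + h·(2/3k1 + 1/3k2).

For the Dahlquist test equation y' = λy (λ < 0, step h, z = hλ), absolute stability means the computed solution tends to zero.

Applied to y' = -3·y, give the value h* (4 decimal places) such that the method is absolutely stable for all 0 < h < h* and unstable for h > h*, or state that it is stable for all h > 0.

Test eqn y'=λy, z=hλ:
  k1=λy_n ⇒ h·k1=z·y_n;  k2=λ(1+9/20z)y_n ⇒ h·k2=z(1+9/20z)y_n
  y_{n+1}/y_n = 1 + 2/3z + 1/3z(1+9/20z) = 1 + z + 3/20z²
  so R(z) = 1 + z + 3/20z².

Find x<0 with |R(x)|<1.
x=-0.81: |R|=0.2884
R=1: x+3/20x²=0 ⇒ x=−20/3=-6.6667; min R=1−1/(4·3/20)=-0.6667>−1
Confirm numerically:
  x=-6.511: |R|=0.84797 <1
  x=-5.455: |R|=0.00855 <1
  x=-4.294: |R|=0.52823 <1
  x=-7.107: |R|=1.46942 >1
  x=-6.779: |R|=1.11423 >1
  x=-6.709: |R|=1.04260 >1
Stable set (-6.6667, 0).

(-6.6667,0); λ=-3 ⇒ h* = (20/3)/3 = 2.2222.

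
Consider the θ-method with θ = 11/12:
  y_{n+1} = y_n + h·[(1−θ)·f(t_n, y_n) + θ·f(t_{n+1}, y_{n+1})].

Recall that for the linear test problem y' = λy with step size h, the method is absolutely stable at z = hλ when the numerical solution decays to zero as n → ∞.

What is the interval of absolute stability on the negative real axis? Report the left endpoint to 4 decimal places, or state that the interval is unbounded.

unbounded; (−∞, 0).

Set f=λy, z=hλ:
  y_{n+1} = y_n + z·[1/12·y_n + 11/12·y_{n+1}] ⇒ (1 − 11/12z)y_{n+1} = (1 + 1/12z)y_n
  R(z) = (1 + 1/12z)/(1 − 11/12z).

Boundary: |R(x)|=1, x<0.
x=-1.67: |R|=0.3401
x=-2: |R|=0.2941
x=-10: |R|=0.0164
x=-100: |R|=0.0791
θ=11/12≥1/2 ⇒ |1+1/12x|<|1−11/12x| ∀x<0 ⇒ interval (−∞,0).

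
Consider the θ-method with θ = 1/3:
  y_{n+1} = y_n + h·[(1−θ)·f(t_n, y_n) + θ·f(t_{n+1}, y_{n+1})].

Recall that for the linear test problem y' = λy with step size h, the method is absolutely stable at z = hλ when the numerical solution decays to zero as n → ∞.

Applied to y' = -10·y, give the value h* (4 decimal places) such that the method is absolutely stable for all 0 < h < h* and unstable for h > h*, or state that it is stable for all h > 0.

(-6.0000,0); λ=-10 ⇒ h* = (6)/10 = 0.6000.

Test eqn y'=λy, z=hλ:
  y_{n+1} = y_n + z·[2/3·y_n + 1/3·y_{n+1}] ⇒ (1 − 1/3z)y_{n+1} = (1 + 2/3z)y_n
  R(z) = (1 + 2/3z)/(1 − 1/3z).

Need |R(x)|<1, x<0.
x=-0.69: |R|=0.4390
R=−1: 1+2/3x = −1+1/3x ⇒ -1/3x=2 ⇒ x=2/(-1/3)=-6.0000
Confirm numerically:
  x=-5.626: |R|=0.95664 <1
  x=-4.006: |R|=0.71539 <1
  x=-2.980: |R|=0.49498 <1
  x=-6.256: |R|=1.02766 >1
  x=-6.114: |R|=1.01251 >1
So |R|<1 on (-6.0000, 0).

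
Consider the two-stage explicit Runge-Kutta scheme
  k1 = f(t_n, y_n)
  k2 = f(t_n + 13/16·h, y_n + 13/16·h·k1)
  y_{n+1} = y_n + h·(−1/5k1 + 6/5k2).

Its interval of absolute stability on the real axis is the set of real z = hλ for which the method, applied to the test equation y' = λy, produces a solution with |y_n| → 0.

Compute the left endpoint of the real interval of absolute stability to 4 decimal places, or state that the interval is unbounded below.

Test eqn y'=λy, z=hλ:
  k1=λy_n ⇒ h·k1=z·y_n;  k2=λ(1+13/16z)y_n ⇒ h·k2=z(1+13/16z)y_n
  y_{n+1}/y_n = 1 − 1/5z + 6/5z(1+13/16z) = 1 + z + 39/40z²
  so R(z) = 1 + z + 39/40z².

Find x<0 with |R(x)|<1.
x=-1.31: |R|=1.3632
R=1: x+39/40x²=0 ⇒ x=−40/39=-1.0256; min R=1−1/(4·39/40)=0.7436>−1
Confirm numerically:
  x=-0.851: |R|=0.85510 <1
  x=-0.835: |R|=0.84479 <1
  x=-0.444: |R|=0.74821 <1
  x=-1.347: |R|=1.42205 >1
  x=-1.097: |R|=1.07632 >1
Interval (-1.0256, 0).

left endpoint -1.0256.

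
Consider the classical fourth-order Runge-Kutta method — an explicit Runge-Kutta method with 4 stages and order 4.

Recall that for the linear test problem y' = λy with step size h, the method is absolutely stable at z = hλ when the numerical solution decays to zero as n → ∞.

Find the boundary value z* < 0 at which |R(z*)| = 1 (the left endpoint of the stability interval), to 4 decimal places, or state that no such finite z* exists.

left endpoint -2.7853.

Test eqn y'=λy, z=hλ:
  order 4, 4-stage ⇒ R(z)=1+z+z^2/2+z^3/6+z^4/24
  (e.g. R(-1.18)=0.32314, |R|=0.32314)

Need |R(x)|<1, x<0.
x=-1.18: |R|=0.3231
|R(-2.8)|=1.0224 |R(-1.13)|=0.3359 |R(-0.72)|=0.4882
Bisect:
  x_lo=-3.6047 |R|=3.1209  x_hi=-0.2203 |R|=0.8023
  mid=-1.91250 |R|=0.30789 →hi
  mid=-2.75862 |R|=0.96053 →hi
  mid=-3.18168 |R|=1.78167 →lo
  mid=-2.97015 |R|=1.31641 →lo
  mid=-2.86439 |R|=1.12595 →lo
  mid=-2.81150 |R|=1.04024 →lo
  mid=-2.78506 |R|=0.99965 →hi
  mid=-2.79828 |R|=1.01976 →lo
  mid=-2.79167 |R|=1.00966 →lo
  mid=-2.78837 |R|=1.00465 →lo
  ...
  [-2.78548,-2.78527] ⇒ x*=-2.7853
So |R|<1 on (-2.7853, 0).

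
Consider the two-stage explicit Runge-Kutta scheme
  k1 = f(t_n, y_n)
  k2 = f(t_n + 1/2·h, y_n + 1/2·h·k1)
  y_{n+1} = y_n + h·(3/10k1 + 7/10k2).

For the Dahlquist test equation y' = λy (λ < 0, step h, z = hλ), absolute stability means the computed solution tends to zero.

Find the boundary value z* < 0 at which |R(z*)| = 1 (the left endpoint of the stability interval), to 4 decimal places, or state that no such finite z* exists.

On y'=λy, z=hλ:
  k1=λy_n ⇒ h·k1=z·y_n;  k2=λ(1+1/2z)y_n ⇒ h·k2=z(1+1/2z)y_n
  y_{n+1}/y_n = 1 + 3/10z + 7/10z(1+1/2z) = 1 + z + 7/20z²
  Hence R(z) = 1 + z + 7/20z².

Solve |R(x)|<1 on ℝ⁻.
x=-0.46: |R|=0.6141
R=1: x+7/20x²=0 ⇒ x=−20/7=-2.8571; min R=1−1/(4·7/20)=0.2857>−1
Confirm numerically:
  x=-1.938: |R|=0.37655 <1
  x=-1.185: |R|=0.30648 <1
  x=-1.153: |R|=0.31229 <1
  x=-3.454: |R|=1.72154 >1
  x=-3.430: |R|=1.68771 >1
Interval (-2.8571, 0).

left endpoint -2.8571.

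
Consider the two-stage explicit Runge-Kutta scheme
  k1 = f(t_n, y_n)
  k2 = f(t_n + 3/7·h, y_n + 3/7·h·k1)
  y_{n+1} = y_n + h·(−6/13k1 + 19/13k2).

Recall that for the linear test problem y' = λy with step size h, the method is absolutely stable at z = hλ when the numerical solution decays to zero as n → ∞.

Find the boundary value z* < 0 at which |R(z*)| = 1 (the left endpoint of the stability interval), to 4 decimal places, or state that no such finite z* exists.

With y'=λy (z=hλ):
  k1=λy_n ⇒ h·k1=z·y_n;  k2=λ(1+3/7z)y_n ⇒ h·k2=z(1+3/7z)y_n
  y_{n+1}/y_n = 1 − 6/13z + 19/13z(1+3/7z) = 1 + z + 57/91z²
  R(z) = 1 + z + 57/91z².

Need |R(x)|<1, x<0.
x=-0.87: |R|=0.6041
R=1: x+57/91x²=0 ⇒ x=−91/57=-1.5965; min R=1−1/(4·57/91)=0.6009>−1
Confirm numerically:
  x=-1.322: |R|=0.77270 <1
  x=-1.189: |R|=0.69652 <1
  x=-0.827: |R|=0.60140 <1
  x=-0.748: |R|=0.60246 <1
  x=-1.961: |R|=1.44773 >1
  x=-1.856: |R|=1.30169 >1
So |R|<1 on (-1.5965, 0).

left endpoint -1.5965.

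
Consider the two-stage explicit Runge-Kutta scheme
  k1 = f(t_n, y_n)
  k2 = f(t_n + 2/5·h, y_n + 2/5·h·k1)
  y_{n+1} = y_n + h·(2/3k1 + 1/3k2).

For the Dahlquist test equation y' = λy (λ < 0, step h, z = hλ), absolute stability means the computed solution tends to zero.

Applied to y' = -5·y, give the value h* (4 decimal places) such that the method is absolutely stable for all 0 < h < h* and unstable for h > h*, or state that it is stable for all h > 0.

Test eqn y'=λy, z=hλ:
  k1=λy_n ⇒ h·k1=z·y_n;  k2=λ(1+2/5z)y_n ⇒ h·k2=z(1+2/5z)y_n
  y_{n+1}/y_n = 1 + 2/3z + 1/3z(1+2/5z) = 1 + z + 2/15z²
  Hence R(z) = 1 + z + 2/15z².

Boundary: |R(x)|=1, x<0.
x=-0.75: |R|=0.3250
R=1: x+2/15x²=0 ⇒ x=−15/2=-7.5000; min R=1−1/(4·2/15)=-0.8750>−1
Confirm numerically:
  x=-6.777: |R|=0.34670 <1
  x=-5.913: |R|=0.25119 <1
  x=-3.160: |R|=0.82859 <1
  x=-7.940: |R|=1.46581 >1
  x=-7.680: |R|=1.18432 >1
  x=-7.597: |R|=1.09825 >1
Stable set (-7.5000, 0).

(-7.5000,0); λ=-5 ⇒ h* = (15/2)/5 = 1.5000.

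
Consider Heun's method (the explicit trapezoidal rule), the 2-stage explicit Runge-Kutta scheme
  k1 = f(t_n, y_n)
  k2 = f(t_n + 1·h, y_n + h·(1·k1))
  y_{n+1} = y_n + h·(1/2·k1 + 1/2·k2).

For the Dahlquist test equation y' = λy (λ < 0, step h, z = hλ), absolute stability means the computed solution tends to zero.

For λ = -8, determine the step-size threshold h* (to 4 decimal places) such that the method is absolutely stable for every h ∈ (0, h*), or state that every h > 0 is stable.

Set f=λy, z=hλ:
  order 2, 2-stage ⇒ R(z)=1+z+z^2/2
  (e.g. R(-1.58)=0.66820, |R|=0.66820)

Find x<0 with |R(x)|<1.
x=-1.58: |R|=0.6682
|R(-1.9)|=0.9050 |R(-1.44)|=0.5968 |R(-0.91)|=0.5041
Bisect:
  x_lo=-2.3070 |R|=1.3542  x_hi=-0.2418 |R|=0.7875
  mid=-1.27440 |R|=0.53765 →hi
  mid=-1.79071 |R|=0.81261 →hi
  mid=-2.04887 |R|=1.05007 →lo
  mid=-1.91979 |R|=0.92301 →hi
  mid=-1.98433 |R|=0.98445 →hi
  mid=-2.01660 |R|=1.01674 →lo
  mid=-2.00047 |R|=1.00047 →lo
  mid=-1.99240 |R|=0.99243 →hi
  mid=-1.99643 |R|=0.99644 →hi
  mid=-1.99845 |R|=0.99845 →hi
  ...
  [-2.00009,-1.99996] ⇒ x*=-2.0000
So |R|<1 on (-2.0000, 0).

(-2.0000,0); λ=-8 ⇒ h* = 0.2500.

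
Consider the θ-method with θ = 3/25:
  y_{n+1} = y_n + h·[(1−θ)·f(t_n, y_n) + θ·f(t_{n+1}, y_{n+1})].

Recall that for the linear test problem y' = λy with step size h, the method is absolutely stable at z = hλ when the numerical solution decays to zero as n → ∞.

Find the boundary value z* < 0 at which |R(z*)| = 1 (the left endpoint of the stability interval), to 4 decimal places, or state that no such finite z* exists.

z* = -2.6316.

With y'=λy (z=hλ):
  y_{n+1} = y_n + z·[22/25·y_n + 3/25·y_{n+1}] ⇒ (1 − 3/25z)y_{n+1} = (1 + 22/25z)y_n
  so R(z) = (1 + 22/25z)/(1 − 3/25z).

Boundary: |R(x)|=1, x<0.
x=-1.67: |R|=0.3912
R=−1: 1+22/25x = −1+3/25x ⇒ -19/25x=2 ⇒ x=2/(-19/25)=-2.6316
Confirm numerically:
  x=-2.338: |R|=0.82576 <1
  x=-2.201: |R|=0.74113 <1
  x=-1.725: |R|=0.42916 <1
  x=-1.086: |R|=0.03921 <1
  x=-2.825: |R|=1.10978 >1
  x=-2.670: |R|=1.02211 >1
Interval (-2.6316, 0).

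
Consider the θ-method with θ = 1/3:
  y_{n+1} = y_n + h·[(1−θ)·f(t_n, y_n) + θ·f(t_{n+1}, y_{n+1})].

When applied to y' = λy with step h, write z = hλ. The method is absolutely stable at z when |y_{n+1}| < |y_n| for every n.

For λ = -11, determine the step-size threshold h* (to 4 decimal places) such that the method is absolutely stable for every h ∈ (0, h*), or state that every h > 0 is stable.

With y'=λy (z=hλ):
  y_{n+1} = y_n + z·[2/3·y_n + 1/3·y_{n+1}] ⇒ (1 − 1/3z)y_{n+1} = (1 + 2/3z)y_n
  ⇒ R(z) = (1 + 2/3z)/(1 − 1/3z).

Find x<0 with |R(x)|<1.
x=-1.43: |R|=0.0316
R=−1: 1+2/3x = −1+1/3x ⇒ -1/3x=2 ⇒ x=2/(-1/3)=-6.0000
Confirm numerically:
  x=-4.525: |R|=0.80399 <1
  x=-3.162: |R|=0.53944 <1
  x=-2.972: |R|=0.49297 <1
  x=-6.351: |R|=1.03754 >1
  x=-6.332: |R|=1.03558 >1
Interval (-6.0000, 0).

(-6.0000,0); λ=-11 ⇒ h* = (6)/11 = 0.5455.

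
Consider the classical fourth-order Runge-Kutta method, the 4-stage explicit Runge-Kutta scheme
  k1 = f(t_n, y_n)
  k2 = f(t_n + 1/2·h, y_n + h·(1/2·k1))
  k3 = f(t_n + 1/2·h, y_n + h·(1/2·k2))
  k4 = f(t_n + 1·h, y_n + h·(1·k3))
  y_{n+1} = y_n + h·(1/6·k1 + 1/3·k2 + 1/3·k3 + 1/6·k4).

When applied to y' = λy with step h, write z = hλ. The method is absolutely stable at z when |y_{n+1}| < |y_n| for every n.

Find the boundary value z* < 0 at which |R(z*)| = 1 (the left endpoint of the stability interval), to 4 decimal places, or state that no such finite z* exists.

Set f=λy, z=hλ:
  order 4, 4-stage ⇒ R(z)=1+z+z^2/2+z^3/6+z^4/24
  (e.g. R(-1.15)=0.33065, |R|=0.33065)

Need |R(x)|<1, x<0.
x=-1.15: |R|=0.3306
|R(-3.17)|=1.7528 |R(-2.41)|=0.5667 |R(-1.81)|=0.2870
Bisect:
  x_lo=-3.4582 |R|=2.5876  x_hi=-0.1166 |R|=0.8899
  mid=-1.78740 |R|=0.28355 →hi
  mid=-2.62278 |R|=0.78138 →hi
  mid=-3.04046 |R|=1.45800 →lo
  mid=-2.83162 |R|=1.07212 →lo
  mid=-2.72720 |R|=0.91589 →hi
  mid=-2.77941 |R|=0.99116 →hi
  mid=-2.80551 |R|=1.03092 →lo
  ...
  [-2.78532,-2.78512] ⇒ x*=-2.7853
Interval (-2.7853, 0).

left endpoint -2.7853.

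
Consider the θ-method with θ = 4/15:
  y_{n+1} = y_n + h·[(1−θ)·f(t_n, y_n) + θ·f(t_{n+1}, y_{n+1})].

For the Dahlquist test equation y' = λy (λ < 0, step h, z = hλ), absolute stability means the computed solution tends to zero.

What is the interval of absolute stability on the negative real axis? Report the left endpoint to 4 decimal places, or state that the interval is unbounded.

(-4.2857, 0).

On y'=λy, z=hλ:
  y_{n+1} = y_n + z·[11/15·y_n + 4/15·y_{n+1}] ⇒ (1 − 4/15z)y_{n+1} = (1 + 11/15z)y_n
  R(z) = (1 + 11/15z)/(1 − 4/15z).

Need |R(x)|<1, x<0.
x=-1.43: |R|=0.0352
R=−1: 1+11/15x = −1+4/15x ⇒ -7/15x=2 ⇒ x=2/(-7/15)=-4.2857
Confirm numerically:
  x=-4.236: |R|=0.98911 <1
  x=-3.994: |R|=0.93408 <1
  x=-3.208: |R|=0.72895 <1
  x=-4.836: |R|=1.11216 >1
  x=-4.652: |R|=1.07629 >1
  x=-4.467: |R|=1.03861 >1
So |R|<1 on (-4.2857, 0).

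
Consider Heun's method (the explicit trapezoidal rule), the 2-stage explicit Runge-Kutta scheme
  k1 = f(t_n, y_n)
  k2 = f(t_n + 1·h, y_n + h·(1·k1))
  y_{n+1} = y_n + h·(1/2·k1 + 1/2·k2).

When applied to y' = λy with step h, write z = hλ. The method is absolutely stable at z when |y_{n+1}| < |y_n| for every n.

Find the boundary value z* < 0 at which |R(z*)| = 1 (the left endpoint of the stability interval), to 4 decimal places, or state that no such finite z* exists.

Test eqn y'=λy, z=hλ:
  order 2, 2-stage ⇒ R(z)=1+z+z^2/2
  (e.g. R(-1.4)=0.58000, |R|=0.58000)

Need |R(x)|<1, x<0.
x=-1.4: |R|=0.5800
|R(-2.08)|=1.0832 |R(-1.63)|=0.6985 |R(-0.55)|=0.6013
Bisect:
  x_lo=-2.5221 |R|=1.6584  x_hi=-0.3322 |R|=0.7230
  mid=-1.42714 |R|=0.59123 →hi
  mid=-1.97462 |R|=0.97494 →hi
  mid=-2.24835 |R|=1.27919 →lo
  mid=-2.11148 |R|=1.11770 →lo
  mid=-2.04305 |R|=1.04398 →lo
  mid=-2.00883 |R|=1.00887 →lo
  mid=-1.99173 |R|=0.99176 →hi
  ...
  [-2.00001,-1.99988] ⇒ x*=-2.0000
Stable set (-2.0000, 0).

left endpoint -2.0000.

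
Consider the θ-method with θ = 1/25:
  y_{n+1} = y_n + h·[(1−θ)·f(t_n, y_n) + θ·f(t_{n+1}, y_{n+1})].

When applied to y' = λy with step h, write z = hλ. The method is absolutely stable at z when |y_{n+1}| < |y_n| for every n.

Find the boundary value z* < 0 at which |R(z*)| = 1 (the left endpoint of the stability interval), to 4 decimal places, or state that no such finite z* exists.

z* = -2.1739.

Test eqn y'=λy, z=hλ:
  y_{n+1} = y_n + z·[24/25·y_n + 1/25·y_{n+1}] ⇒ (1 − 1/25z)y_{n+1} = (1 + 24/25z)y_n
  so R(z) = (1 + 24/25z)/(1 − 1/25z).

Find x<0 with |R(x)|<1.
x=-0.58: |R|=0.4332
R=−1: 1+24/25x = −1+1/25x ⇒ -23/25x=2 ⇒ x=2/(-23/25)=-2.1739
Confirm numerically:
  x=-1.831: |R|=0.70605 <1
  x=-1.820: |R|=0.69650 <1
  x=-1.428: |R|=0.35084 <1
  x=-1.393: |R|=0.31948 <1
  x=-2.488: |R|=1.26281 >1
  x=-2.273: |R|=1.08356 >1
  x=-2.216: |R|=1.03557 >1
Stable set (-2.1739, 0).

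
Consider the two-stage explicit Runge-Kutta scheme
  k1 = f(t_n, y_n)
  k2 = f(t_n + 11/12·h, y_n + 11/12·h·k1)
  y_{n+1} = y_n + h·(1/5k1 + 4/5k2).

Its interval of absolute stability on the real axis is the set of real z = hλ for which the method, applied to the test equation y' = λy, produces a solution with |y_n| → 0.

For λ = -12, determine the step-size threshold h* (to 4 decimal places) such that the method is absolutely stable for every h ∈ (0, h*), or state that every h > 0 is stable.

On y'=λy, z=hλ:
  k1=λy_n ⇒ h·k1=z·y_n;  k2=λ(1+11/12z)y_n ⇒ h·k2=z(1+11/12z)y_n
  y_{n+1}/y_n = 1 + 1/5z + 4/5z(1+11/12z) = 1 + z + 11/15z²
  ⇒ R(z) = 1 + z + 11/15z².

Boundary: |R(x)|=1, x<0.
x=-0.91: |R|=0.6973
R=1: x+11/15x²=0 ⇒ x=−15/11=-1.3636; min R=1−1/(4·11/15)=0.6591>−1
Confirm numerically:
  x=-1.012: |R|=0.73904 <1
  x=-0.665: |R|=0.65930 <1
  x=-0.563: |R|=0.66944 <1
  x=-1.691: |R|=1.40595 >1
  x=-1.666: |R|=1.36941 >1
  x=-1.412: |R|=1.05008 >1
So |R|<1 on (-1.3636, 0).

(-1.3636,0); λ=-12 ⇒ h* = (15/11)/12 = 0.1136.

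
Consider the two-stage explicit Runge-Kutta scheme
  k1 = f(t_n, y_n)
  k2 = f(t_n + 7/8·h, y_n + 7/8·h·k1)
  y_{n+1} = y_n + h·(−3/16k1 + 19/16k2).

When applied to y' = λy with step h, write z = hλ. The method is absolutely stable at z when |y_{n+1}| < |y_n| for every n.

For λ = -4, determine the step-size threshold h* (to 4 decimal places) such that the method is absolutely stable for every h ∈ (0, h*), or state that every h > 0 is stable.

(-0.9624,0); λ=-4 ⇒ h* = (128/133)/4 = 0.2406.

Test eqn y'=λy, z=hλ:
  k1=λy_n ⇒ h·k1=z·y_n;  k2=λ(1+7/8z)y_n ⇒ h·k2=z(1+7/8z)y_n
  y_{n+1}/y_n = 1 − 3/16z + 19/16z(1+7/8z) = 1 + z + 133/128z²
  Hence R(z) = 1 + z + 133/128z².

Need |R(x)|<1, x<0.
x=-1.71: |R|=2.3283
R=1: x+133/128x²=0 ⇒ x=−128/133=-0.9624; min R=1−1/(4·133/128)=0.7594>−1
Confirm numerically:
  x=-0.933: |R|=0.97149 <1
  x=-0.662: |R|=0.79336 <1
  x=-0.418: |R|=0.76355 <1
  x=-1.214: |R|=1.31737 >1
  x=-1.181: |R|=1.26824 >1
Interval (-0.9624, 0).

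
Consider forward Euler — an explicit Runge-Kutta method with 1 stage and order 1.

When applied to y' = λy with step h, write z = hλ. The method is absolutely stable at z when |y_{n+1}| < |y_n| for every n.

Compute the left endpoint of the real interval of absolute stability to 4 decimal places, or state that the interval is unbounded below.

left endpoint -2.0000.

Test eqn y'=λy, z=hλ:
  order 1, 1-stage ⇒ R(z)=1+z
  (e.g. R(-1.31)=-0.31000, |R|=0.31000)

Need |R(x)|<1, x<0.
x=-1.31: |R|=0.3100
|R(-2.11)|=1.1100 |R(-1.94)|=0.9400 |R(-0.99)|=0.0100
Bisect:
  x_lo=-2.7428 |R|=1.7428  x_hi=-0.3536 |R|=0.6464
  mid=-1.54821 |R|=0.54821 →hi
  mid=-2.14549 |R|=1.14549 →lo
  mid=-1.84685 |R|=0.84685 →hi
  mid=-1.99617 |R|=0.99617 →hi
  mid=-2.07083 |R|=1.07083 →lo
  mid=-2.03350 |R|=1.03350 →lo
  mid=-2.01483 |R|=1.01483 →lo
  mid=-2.00550 |R|=1.00550 →lo
  ...
  [-2.00011,-1.99996] ⇒ x*=-2.0000
Stable set (-2.0000, 0).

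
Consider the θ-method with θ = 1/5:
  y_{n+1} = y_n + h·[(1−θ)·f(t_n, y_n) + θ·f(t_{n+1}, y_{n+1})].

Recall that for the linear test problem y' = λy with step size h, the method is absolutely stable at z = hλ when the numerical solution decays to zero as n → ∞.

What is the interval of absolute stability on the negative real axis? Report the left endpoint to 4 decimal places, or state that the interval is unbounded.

On y'=λy, z=hλ:
  y_{n+1} = y_n + z·[4/5·y_n + 1/5·y_{n+1}] ⇒ (1 − 1/5z)y_{n+1} = (1 + 4/5z)y_n
  ⇒ R(z) = (1 + 4/5z)/(1 − 1/5z).

Need |R(x)|<1, x<0.
x=-1.28: |R|=0.0191
R=−1: 1+4/5x = −1+1/5x ⇒ -3/5x=2 ⇒ x=2/(-3/5)=-3.3333
Confirm numerically:
  x=-2.508: |R|=0.67022 <1
  x=-1.877: |R|=0.36469 <1
  x=-1.489: |R|=0.14733 <1
  x=-3.773: |R|=1.15035 >1
  x=-3.409: |R|=1.02699 >1
So |R|<1 on (-3.3333, 0).

(-3.3333, 0).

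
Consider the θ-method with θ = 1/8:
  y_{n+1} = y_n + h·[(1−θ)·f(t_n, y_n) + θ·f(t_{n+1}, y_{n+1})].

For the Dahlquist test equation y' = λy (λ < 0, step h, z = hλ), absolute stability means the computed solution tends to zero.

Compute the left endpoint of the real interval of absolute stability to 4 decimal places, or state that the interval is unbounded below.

Set f=λy, z=hλ:
  y_{n+1} = y_n + z·[7/8·y_n + 1/8·y_{n+1}] ⇒ (1 − 1/8z)y_{n+1} = (1 + 7/8z)y_n
  ⇒ R(z) = (1 + 7/8z)/(1 − 1/8z).

Find x<0 with |R(x)|<1.
x=-1.39: |R|=0.1842
R=−1: 1+7/8x = −1+1/8x ⇒ -3/4x=2 ⇒ x=2/(-3/4)=-2.6667
Confirm numerically:
  x=-2.613: |R|=0.96966 <1
  x=-2.255: |R|=0.75914 <1
  x=-1.587: |R|=0.32429 <1
  x=-1.289: |R|=0.11013 <1
  x=-3.059: |R|=1.21286 >1
  x=-2.819: |R|=1.08448 >1
So |R|<1 on (-2.6667, 0).

left endpoint -2.6667.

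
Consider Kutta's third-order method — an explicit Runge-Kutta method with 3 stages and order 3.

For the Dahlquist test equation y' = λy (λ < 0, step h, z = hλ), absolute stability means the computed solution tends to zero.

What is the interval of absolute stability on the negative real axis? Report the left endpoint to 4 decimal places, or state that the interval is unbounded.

With y'=λy (z=hλ):
  order 3, 3-stage ⇒ R(z)=1+z+z^2/2+z^3/6
  (e.g. R(-1.42)=0.11099, |R|=0.11099)

Boundary: |R(x)|=1, x<0.
x=-1.42: |R|=0.1110
|R(-1.77)|=0.1278 |R(-1.75)|=0.1120 |R(-0.99)|=0.3383
Bisect:
  x_lo=-3.0318 |R|=2.0805  x_hi=-0.2314 |R|=0.7933
  mid=-1.63160 |R|=0.02446 →hi
  mid=-2.33169 |R|=0.72612 →hi
  mid=-2.68174 |R|=1.30026 →lo
  mid=-2.50672 |R|=0.99011 →hi
  mid=-2.59423 |R|=1.13908 →lo
  mid=-2.55047 |R|=1.06312 →lo
  mid=-2.52859 |R|=1.02625 →lo
  ...
  [-2.51287,-2.51270] ⇒ x*=-2.5127
So |R|<1 on (-2.5127, 0).

z∈(-2.5127,0).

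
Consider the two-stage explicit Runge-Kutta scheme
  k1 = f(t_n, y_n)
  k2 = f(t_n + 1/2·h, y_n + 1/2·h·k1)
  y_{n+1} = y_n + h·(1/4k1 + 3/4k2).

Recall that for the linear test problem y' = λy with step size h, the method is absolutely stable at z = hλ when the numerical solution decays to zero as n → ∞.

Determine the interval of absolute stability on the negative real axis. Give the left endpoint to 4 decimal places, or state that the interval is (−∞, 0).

(-2.6667, 0).

On y'=λy, z=hλ:
  k1=λy_n ⇒ h·k1=z·y_n;  k2=λ(1+1/2z)y_n ⇒ h·k2=z(1+1/2z)y_n
  y_{n+1}/y_n = 1 + 1/4z + 3/4z(1+1/2z) = 1 + z + 3/8z²
  Hence R(z) = 1 + z + 3/8z².

Need |R(x)|<1, x<0.
x=-0.86: |R|=0.4173
R=1: x+3/8x²=0 ⇒ x=−8/3=-2.6667; min R=1−1/(4·3/8)=0.3333>−1
Confirm numerically:
  x=-2.613: |R|=0.94741 <1
  x=-2.470: |R|=0.81784 <1
  x=-2.280: |R|=0.66940 <1
  x=-1.340: |R|=0.33335 <1
  x=-3.228: |R|=1.67949 >1
  x=-3.019: |R|=1.39889 >1
Interval (-2.6667, 0).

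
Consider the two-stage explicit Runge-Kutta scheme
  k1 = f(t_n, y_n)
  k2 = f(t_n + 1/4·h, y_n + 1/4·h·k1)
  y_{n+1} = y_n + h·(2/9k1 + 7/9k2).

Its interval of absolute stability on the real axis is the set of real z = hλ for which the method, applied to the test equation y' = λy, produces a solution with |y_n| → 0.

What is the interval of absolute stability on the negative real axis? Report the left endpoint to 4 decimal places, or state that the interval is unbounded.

(-5.1429, 0).

With y'=λy (z=hλ):
  k1=λy_n ⇒ h·k1=z·y_n;  k2=λ(1+1/4z)y_n ⇒ h·k2=z(1+1/4z)y_n
  y_{n+1}/y_n = 1 + 2/9z + 7/9z(1+1/4z) = 1 + z + 7/36z²
  ⇒ R(z) = 1 + z + 7/36z².

Boundary: |R(x)|=1, x<0.
x=-0.72: |R|=0.3808
R=1: x+7/36x²=0 ⇒ x=−36/7=-5.1429; min R=1−1/(4·7/36)=-0.2857>−1
Confirm numerically:
  x=-4.300: |R|=0.29528 <1
  x=-3.317: |R|=0.17763 <1
  x=-2.680: |R|=0.28342 <1
  x=-2.624: |R|=0.28518 <1
  x=-5.298: |R|=1.15982 >1
  x=-5.207: |R|=1.06494 >1
Interval (-5.1429, 0).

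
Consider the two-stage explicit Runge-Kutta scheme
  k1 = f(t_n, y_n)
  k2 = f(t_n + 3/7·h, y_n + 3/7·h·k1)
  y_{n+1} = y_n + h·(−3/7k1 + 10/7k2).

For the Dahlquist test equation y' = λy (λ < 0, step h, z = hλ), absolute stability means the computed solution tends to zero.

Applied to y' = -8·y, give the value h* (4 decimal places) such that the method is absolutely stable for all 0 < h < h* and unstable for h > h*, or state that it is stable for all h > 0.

Set f=λy, z=hλ:
  k1=λy_n ⇒ h·k1=z·y_n;  k2=λ(1+3/7z)y_n ⇒ h·k2=z(1+3/7z)y_n
  y_{n+1}/y_n = 1 − 3/7z + 10/7z(1+3/7z) = 1 + z + 30/49z²
  ⇒ R(z) = 1 + z + 30/49z².

Find x<0 with |R(x)|<1.
x=-1.25: |R|=0.7066
R=1: x+30/49x²=0 ⇒ x=−49/30=-1.6333; min R=1−1/(4·30/49)=0.5917>−1
Confirm numerically:
  x=-1.196: |R|=0.67976 <1
  x=-1.174: |R|=0.66984 <1
  x=-0.790: |R|=0.59210 <1
  x=-2.191: |R|=1.74807 >1
  x=-1.746: |R|=1.12044 >1
So |R|<1 on (-1.6333, 0).

(-1.6333,0); λ=-8 ⇒ h* = (49/30)/8 = 0.2042.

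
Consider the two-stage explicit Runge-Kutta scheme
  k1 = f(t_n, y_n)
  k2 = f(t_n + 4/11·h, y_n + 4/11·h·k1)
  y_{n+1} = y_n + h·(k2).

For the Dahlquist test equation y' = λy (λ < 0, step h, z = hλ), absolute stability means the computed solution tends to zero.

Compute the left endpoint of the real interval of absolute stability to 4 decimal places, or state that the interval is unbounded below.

z* = -2.7500.

Set f=λy, z=hλ:
  k1=λy_n ⇒ h·k1=z·y_n;  k2=λ(1+4/11z)y_n ⇒ h·k2=z(1+4/11z)y_n
  y_{n+1}/y_n = 1 + z(1+4/11z) = 1 + z + 4/11z²
  R(z) = 1 + z + 4/11z².

Need |R(x)|<1, x<0.
x=-1.43: |R|=0.3136
R=1: x+4/11x²=0 ⇒ x=−11/4=-2.7500; min R=1−1/(4·4/11)=0.3125>−1
Confirm numerically:
  x=-2.219: |R|=0.57153 <1
  x=-1.982: |R|=0.44648 <1
  x=-1.859: |R|=0.39768 <1
  x=-3.170: |R|=1.48415 >1
  x=-2.772: |R|=1.02218 >1
So |R|<1 on (-2.7500, 0).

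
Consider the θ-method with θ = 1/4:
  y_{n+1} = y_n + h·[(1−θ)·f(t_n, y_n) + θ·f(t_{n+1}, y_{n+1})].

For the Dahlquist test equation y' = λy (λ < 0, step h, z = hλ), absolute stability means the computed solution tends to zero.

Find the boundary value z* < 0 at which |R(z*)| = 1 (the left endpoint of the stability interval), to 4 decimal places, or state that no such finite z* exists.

z* = -4.0000.

With y'=λy (z=hλ):
  y_{n+1} = y_n + z·[3/4·y_n + 1/4·y_{n+1}] ⇒ (1 − 1/4z)y_{n+1} = (1 + 3/4z)y_n
  Hence R(z) = (1 + 3/4z)/(1 − 1/4z).

Solve |R(x)|<1 on ℝ⁻.
x=-0.31: |R|=0.7123
R=−1: 1+3/4x = −1+1/4x ⇒ -1/2x=2 ⇒ x=2/(-1/2)=-4.0000
Confirm numerically:
  x=-2.892: |R|=0.67847 <1
  x=-2.830: |R|=0.65739 <1
  x=-2.579: |R|=0.56802 <1
  x=-4.564: |R|=1.13171 >1
  x=-4.495: |R|=1.11654 >1
  x=-4.474: |R|=1.11187 >1
Stable set (-4.0000, 0).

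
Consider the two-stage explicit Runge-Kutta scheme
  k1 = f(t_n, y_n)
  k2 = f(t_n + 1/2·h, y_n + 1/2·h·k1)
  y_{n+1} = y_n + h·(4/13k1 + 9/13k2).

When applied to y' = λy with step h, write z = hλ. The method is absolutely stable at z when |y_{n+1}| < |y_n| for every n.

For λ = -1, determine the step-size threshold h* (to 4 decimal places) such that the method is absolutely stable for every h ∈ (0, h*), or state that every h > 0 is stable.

(-2.8889,0); λ=-1 ⇒ h* = (26/9)/1 = 2.8889.

Set f=λy, z=hλ:
  k1=λy_n ⇒ h·k1=z·y_n;  k2=λ(1+1/2z)y_n ⇒ h·k2=z(1+1/2z)y_n
  y_{n+1}/y_n = 1 + 4/13z + 9/13z(1+1/2z) = 1 + z + 9/26z²
  ⇒ R(z) = 1 + z + 9/26z².

Solve |R(x)|<1 on ℝ⁻.
x=-0.71: |R|=0.4645
R=1: x+9/26x²=0 ⇒ x=−26/9=-2.8889; min R=1−1/(4·9/26)=0.2778>−1
Confirm numerically:
  x=-2.460: |R|=0.63478 <1
  x=-2.289: |R|=0.52468 <1
  x=-1.199: |R|=0.29863 <1
  x=-3.294: |R|=1.46192 >1
  x=-3.261: |R|=1.42004 >1
So |R|<1 on (-2.8889, 0).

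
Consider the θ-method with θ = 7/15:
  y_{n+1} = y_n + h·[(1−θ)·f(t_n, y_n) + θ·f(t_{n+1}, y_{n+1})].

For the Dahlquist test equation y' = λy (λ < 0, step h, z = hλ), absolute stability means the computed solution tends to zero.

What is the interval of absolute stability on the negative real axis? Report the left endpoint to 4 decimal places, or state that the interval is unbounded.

Set f=λy, z=hλ:
  y_{n+1} = y_n + z·[8/15·y_n + 7/15·y_{n+1}] ⇒ (1 − 7/15z)y_{n+1} = (1 + 8/15z)y_n
  ⇒ R(z) = (1 + 8/15z)/(1 − 7/15z).

Need |R(x)|<1, x<0.
x=-0.7: |R|=0.4724
R=−1: 1+8/15x = −1+7/15x ⇒ -1/15x=2 ⇒ x=2/(-1/15)=-30.0000
Confirm numerically:
  x=-27.935: |R|=0.99019 <1
  x=-26.596: |R|=0.98308 <1
  x=-25.058: |R|=0.97404 <1
  x=-20.435: |R|=0.93948 <1
  x=-30.557: |R|=1.00243 >1
  x=-30.229: |R|=1.00101 >1
  x=-30.042: |R|=1.00019 >1
Stable set (-30.0000, 0).

(-30.0000, 0).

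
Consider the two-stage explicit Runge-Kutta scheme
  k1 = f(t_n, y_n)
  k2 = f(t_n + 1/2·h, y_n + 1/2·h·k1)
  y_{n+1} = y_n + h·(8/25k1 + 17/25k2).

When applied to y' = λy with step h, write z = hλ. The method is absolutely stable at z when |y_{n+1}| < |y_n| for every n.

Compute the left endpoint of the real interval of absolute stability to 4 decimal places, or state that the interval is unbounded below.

z* = -2.9412.

On y'=λy, z=hλ:
  k1=λy_n ⇒ h·k1=z·y_n;  k2=λ(1+1/2z)y_n ⇒ h·k2=z(1+1/2z)y_n
  y_{n+1}/y_n = 1 + 8/25z + 17/25z(1+1/2z) = 1 + z + 17/50z²
  R(z) = 1 + z + 17/50z².

Boundary: |R(x)|=1, x<0.
x=-1.11: |R|=0.3089
R=1: x+17/50x²=0 ⇒ x=−50/17=-2.9412; min R=1−1/(4·17/50)=0.2647>−1
Confirm numerically:
  x=-2.736: |R|=0.80914 <1
  x=-2.550: |R|=0.66085 <1
  x=-1.386: |R|=0.26714 <1
  x=-3.443: |R|=1.58744 >1
  x=-3.161: |R|=1.23625 >1
Stable set (-2.9412, 0).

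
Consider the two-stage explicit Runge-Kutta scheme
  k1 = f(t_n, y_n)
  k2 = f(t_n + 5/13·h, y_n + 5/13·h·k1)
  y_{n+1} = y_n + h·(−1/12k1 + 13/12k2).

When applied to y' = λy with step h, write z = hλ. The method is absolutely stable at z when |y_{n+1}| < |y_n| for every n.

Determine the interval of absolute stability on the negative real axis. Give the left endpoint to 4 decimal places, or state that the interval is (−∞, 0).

z∈(-2.4000,0).

Test eqn y'=λy, z=hλ:
  k1=λy_n ⇒ h·k1=z·y_n;  k2=λ(1+5/13z)y_n ⇒ h·k2=z(1+5/13z)y_n
  y_{n+1}/y_n = 1 − 1/12z + 13/12z(1+5/13z) = 1 + z + 5/12z²
  R(z) = 1 + z + 5/12z².

Solve |R(x)|<1 on ℝ⁻.
x=-0.51: |R|=0.5984
R=1: x+5/12x²=0 ⇒ x=−12/5=-2.4000; min R=1−1/(4·5/12)=0.4000>−1
Confirm numerically:
  x=-1.598: |R|=0.46600 <1
  x=-1.460: |R|=0.42817 <1
  x=-1.295: |R|=0.40376 <1
  x=-1.265: |R|=0.40176 <1
  x=-2.842: |R|=1.52340 >1
  x=-2.825: |R|=1.50026 >1
  x=-2.738: |R|=1.38560 >1
Interval (-2.4000, 0).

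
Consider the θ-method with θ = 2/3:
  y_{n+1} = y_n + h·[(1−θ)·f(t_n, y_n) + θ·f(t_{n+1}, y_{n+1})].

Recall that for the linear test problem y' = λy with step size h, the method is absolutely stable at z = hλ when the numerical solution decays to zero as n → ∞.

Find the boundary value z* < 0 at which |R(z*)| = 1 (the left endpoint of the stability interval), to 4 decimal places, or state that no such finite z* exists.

interval (−∞, 0).

On y'=λy, z=hλ:
  y_{n+1} = y_n + z·[1/3·y_n + 2/3·y_{n+1}] ⇒ (1 − 2/3z)y_{n+1} = (1 + 1/3z)y_n
  so R(z) = (1 + 1/3z)/(1 − 2/3z).

Find x<0 with |R(x)|<1.
x=-0.66: |R|=0.5417
x=-2: |R|=0.1429
x=-10: |R|=0.3043
x=-100: |R|=0.4778
θ=2/3≥1/2 ⇒ |1+1/3x|<|1−2/3x| ∀x<0 ⇒ unbounded interval.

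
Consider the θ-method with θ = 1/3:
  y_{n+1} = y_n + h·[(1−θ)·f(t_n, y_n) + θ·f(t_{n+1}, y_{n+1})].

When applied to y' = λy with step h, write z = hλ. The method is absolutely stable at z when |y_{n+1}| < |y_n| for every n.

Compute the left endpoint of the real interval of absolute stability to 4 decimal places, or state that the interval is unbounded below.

left endpoint -6.0000.

Test eqn y'=λy, z=hλ:
  y_{n+1} = y_n + z·[2/3·y_n + 1/3·y_{n+1}] ⇒ (1 − 1/3z)y_{n+1} = (1 + 2/3z)y_n
  R(z) = (1 + 2/3z)/(1 − 1/3z).

Find x<0 with |R(x)|<1.
x=-1.28: |R|=0.1028
R=−1: 1+2/3x = −1+1/3x ⇒ -1/3x=2 ⇒ x=2/(-1/3)=-6.0000
Confirm numerically:
  x=-4.188: |R|=0.74791 <1
  x=-3.086: |R|=0.52120 <1
  x=-2.433: |R|=0.34346 <1
  x=-6.208: |R|=1.02259 >1
  x=-6.124: |R|=1.01359 >1
Stable set (-6.0000, 0).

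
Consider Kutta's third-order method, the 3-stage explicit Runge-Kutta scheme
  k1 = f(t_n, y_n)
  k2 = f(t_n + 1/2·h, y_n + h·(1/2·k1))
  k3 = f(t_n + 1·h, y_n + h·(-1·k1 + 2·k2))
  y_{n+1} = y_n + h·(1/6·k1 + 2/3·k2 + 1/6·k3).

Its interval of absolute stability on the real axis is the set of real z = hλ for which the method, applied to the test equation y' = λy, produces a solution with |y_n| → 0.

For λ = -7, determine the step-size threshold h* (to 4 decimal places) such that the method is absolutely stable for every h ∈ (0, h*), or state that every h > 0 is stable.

(-2.5127,0); λ=-7 ⇒ h* = 0.3590.

On y'=λy, z=hλ:
  order 3, 3-stage ⇒ R(z)=1+z+z^2/2+z^3/6
  (e.g. R(-1.69)=-0.06642, |R|=0.06642)

Need |R(x)|<1, x<0.
x=-1.69: |R|=0.0664
|R(-2.45)|=0.8998 |R(-1.38)|=0.1342 |R(-0.92)|=0.3734
Bisect:
  x_lo=-3.0593 |R|=2.1517  x_hi=-0.0833 |R|=0.9201
  mid=-1.57127 |R|=0.01662 →hi
  mid=-2.31527 |R|=0.70352 →hi
  mid=-2.68726 |R|=1.31087 →lo
  mid=-2.50127 |R|=0.98123 →hi
  mid=-2.59427 |R|=1.13915 →lo
  mid=-2.54777 |R|=1.05852 →lo
  mid=-2.52452 |R|=1.01946 →lo
  ...
  [-2.51289,-2.51271] ⇒ x*=-2.5127
Interval (-2.5127, 0).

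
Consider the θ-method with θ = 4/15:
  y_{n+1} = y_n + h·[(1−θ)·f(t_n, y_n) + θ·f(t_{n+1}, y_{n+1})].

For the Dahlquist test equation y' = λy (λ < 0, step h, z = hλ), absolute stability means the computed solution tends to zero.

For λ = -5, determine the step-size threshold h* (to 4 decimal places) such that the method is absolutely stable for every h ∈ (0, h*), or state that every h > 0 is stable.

With y'=λy (z=hλ):
  y_{n+1} = y_n + z·[11/15·y_n + 4/15·y_{n+1}] ⇒ (1 − 4/15z)y_{n+1} = (1 + 11/15z)y_n
  ⇒ R(z) = (1 + 11/15z)/(1 − 4/15z).

Boundary: |R(x)|=1, x<0.
x=-1.73: |R|=0.1839
R=−1: 1+11/15x = −1+4/15x ⇒ -7/15x=2 ⇒ x=2/(-7/15)=-4.2857
Confirm numerically:
  x=-4.096: |R|=0.95769 <1
  x=-2.786: |R|=0.59845 <1
  x=-2.411: |R|=0.46750 <1
  x=-4.877: |R|=1.11994 >1
  x=-4.421: |R|=1.02897 >1
So |R|<1 on (-4.2857, 0).

(-4.2857,0); λ=-5 ⇒ h* = (30/7)/5 = 0.8571.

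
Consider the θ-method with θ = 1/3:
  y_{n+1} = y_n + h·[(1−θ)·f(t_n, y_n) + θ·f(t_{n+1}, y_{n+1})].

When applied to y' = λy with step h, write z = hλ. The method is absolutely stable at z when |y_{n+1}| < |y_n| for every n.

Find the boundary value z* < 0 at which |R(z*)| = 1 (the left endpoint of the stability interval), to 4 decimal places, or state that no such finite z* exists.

Test eqn y'=λy, z=hλ:
  y_{n+1} = y_n + z·[2/3·y_n + 1/3·y_{n+1}] ⇒ (1 − 1/3z)y_{n+1} = (1 + 2/3z)y_n
  ⇒ R(z) = (1 + 2/3z)/(1 − 1/3z).

Find x<0 with |R(x)|<1.
x=-0.74: |R|=0.4064
R=−1: 1+2/3x = −1+1/3x ⇒ -1/3x=2 ⇒ x=2/(-1/3)=-6.0000
Confirm numerically:
  x=-5.185: |R|=0.90043 <1
  x=-4.797: |R|=0.84571 <1
  x=-3.670: |R|=0.65067 <1
  x=-3.527: |R|=0.62111 <1
  x=-6.342: |R|=1.03661 >1
  x=-6.127: |R|=1.01391 >1
Interval (-6.0000, 0).

left endpoint -6.0000.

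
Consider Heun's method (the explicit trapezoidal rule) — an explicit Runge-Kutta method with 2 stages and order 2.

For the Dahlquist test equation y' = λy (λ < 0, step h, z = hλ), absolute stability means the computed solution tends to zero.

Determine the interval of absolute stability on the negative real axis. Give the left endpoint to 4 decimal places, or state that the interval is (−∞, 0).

z∈(-2.0000,0).

Set f=λy, z=hλ:
  order 2, 2-stage ⇒ R(z)=1+z+z^2/2
  (e.g. R(-1.31)=0.54805, |R|=0.54805)

Need |R(x)|<1, x<0.
x=-1.31: |R|=0.5481
|R(-2.21)|=1.2320 |R(-1.39)|=0.5760 |R(-0.57)|=0.5924
Bisect:
  x_lo=-2.8727 |R|=2.2535  x_hi=-0.2815 |R|=0.7581
  mid=-1.57710 |R|=0.66652 →hi
  mid=-2.22490 |R|=1.25019 →lo
  mid=-1.90100 |R|=0.90590 →hi
  mid=-2.06295 |R|=1.06493 →lo
  mid=-1.98198 |R|=0.98214 →hi
  mid=-2.02246 |R|=1.02272 →lo
  mid=-2.00222 |R|=1.00222 →lo
  mid=-1.99210 |R|=0.99213 →hi
  mid=-1.99716 |R|=0.99716 →hi
  mid=-1.99969 |R|=0.99969 →hi
  ...
  [-2.00001,-1.99985] ⇒ x*=-2.0000
Stable set (-2.0000, 0).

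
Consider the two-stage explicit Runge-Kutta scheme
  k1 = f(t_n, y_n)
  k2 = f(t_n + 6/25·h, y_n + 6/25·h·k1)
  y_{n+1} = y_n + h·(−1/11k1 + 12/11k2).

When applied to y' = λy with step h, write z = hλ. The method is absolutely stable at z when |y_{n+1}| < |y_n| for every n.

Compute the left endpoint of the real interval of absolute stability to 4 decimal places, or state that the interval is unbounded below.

Test eqn y'=λy, z=hλ:
  k1=λy_n ⇒ h·k1=z·y_n;  k2=λ(1+6/25z)y_n ⇒ h·k2=z(1+6/25z)y_n
  y_{n+1}/y_n = 1 − 1/11z + 12/11z(1+6/25z) = 1 + z + 72/275z²
  ⇒ R(z) = 1 + z + 72/275z².

Solve |R(x)|<1 on ℝ⁻.
x=-1.11: |R|=0.2126
R=1: x+72/275x²=0 ⇒ x=−275/72=-3.8194; min R=1−1/(4·72/275)=0.0451>−1
Confirm numerically:
  x=-2.914: |R|=0.30920 <1
  x=-2.608: |R|=0.17280 <1
  x=-2.008: |R|=0.04767 <1
  x=-4.147: |R|=1.35565 >1
  x=-3.874: |R|=1.05533 >1
Interval (-3.8194, 0).

z* = -3.8194.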